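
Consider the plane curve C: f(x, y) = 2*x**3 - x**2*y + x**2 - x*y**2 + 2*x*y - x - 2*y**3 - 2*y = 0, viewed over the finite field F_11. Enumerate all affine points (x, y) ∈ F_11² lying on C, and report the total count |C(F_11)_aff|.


Affine F_11-points: {(0, 0), (3, 2), (4, 2), (5, 8), (6, 0), (6, 9), (6, 10), (7, 1), (10, 0), (10, 2), (10, 4)}; count = 11.

For each of the 121 pairs (x, y) ∈ F_11², evaluate f(x, y) mod 11. Record the zeros.
  x = 0: [0↦0, 1↦7, 2↦2, 3↦6, 4↦7, 5↦4, 6↦7, 7↦4, 8↦5, 9↦9, 10↦4]  zeros at y ∈ {0}
  x = 1: [0↦2, 1↦9, 2↦2, 3↦2, 4↦8, 5↦8, 6↦1, 7↦8, 8↦6, 9↦5, 10↦4]  zeros at y ∈ ∅
  x = 2: [0↦7, 1↦1, 2↦1, 3↦6, 4↦4, 5↦5, 6↦8, 7↦1, 8↦5, 9↦8, 10↦9]  zeros at y ∈ ∅
  x = 3: [0↦5, 1↦6, 2↦0, 3↦8, 4↦7, 5↦7, 6↦7, 7↦6, 8↦3, 9↦8, 10↦9]  zeros at y ∈ {2}
  x = 4: [0↦8, 1↦3, 2↦0, 3↦9, 4↦7, 5↦4, 6↦10, 7↦2, 8↦1, 9↦6, 10↦5]  zeros at y ∈ {2}
  x = 5: [0↦6, 1↦4, 2↦2, 3↦10, 4↦5, 5↦8, 6↦7, 7↦1, 8↦0, 9↦3, 10↦9]  zeros at y ∈ {8}
  x = 6: [0↦0, 1↦10, 2↦7, 3↦1, 4↦2, 5↦9, 6↦10, 7↦4, 8↦1, 9↦0, 10↦0]  zeros at y ∈ {0, 9, 10}
  x = 7: [0↦2, 1↦0, 2↦5, 3↦5, 4↦10, 5↦8, 6↦9, 7↦1, 8↦5, 9↦9, 10↦1]  zeros at y ∈ {1}
  x = 8: [0↦2, 1↦8, 2↦8, 3↦1, 4↦8, 5↦6, 6↦5, 7↦4, 8↦2, 9↦9, 10↦2]  zeros at y ∈ ∅
  x = 9: [0↦1, 1↦2, 2↦6, 3↦1, 4↦8, 5↦4, 6↦10, 7↦3, 8↦4, 9↦1, 10↦4]  zeros at y ∈ ∅
  x = 10: [0↦0, 1↦5, 2↦0, 3↦6, 4↦0, 5↦3, 6↦3, 7↦10, 8↦1, 9↦8, 10↦8]  zeros at y ∈ {0, 2, 4}
Collecting zeros: affine points = {(0, 0), (3, 2), (4, 2), (5, 8), (6, 0), (6, 9), (6, 10), (7, 1), (10, 0), (10, 2), (10, 4)}.
Total count |C(F_11)_aff| = 11.


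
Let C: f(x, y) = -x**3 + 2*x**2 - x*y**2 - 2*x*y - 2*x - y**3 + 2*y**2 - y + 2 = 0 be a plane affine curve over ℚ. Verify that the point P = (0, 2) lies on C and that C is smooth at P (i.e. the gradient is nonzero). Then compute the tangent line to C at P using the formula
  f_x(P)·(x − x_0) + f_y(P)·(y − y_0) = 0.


Tangent line at P: -10*x - 5*y + 10 = 0.

Step 1: f(0, 2) = 0, so P lies on C.
Step 2: partial derivatives
  f_x(x, y) = -3*x**2 + 4*x - y**2 - 2*y - 2, f_y(x, y) = -2*x*y - 2*x - 3*y**2 + 4*y - 1.
  f_x(P) = -10, f_y(P) = -5 (gradient nonzero, so P is smooth).
Step 3: tangent line at P: -10·(x − 0) + -5·(y − 2) = 0.
Expanding: -10*x - 5*y + 10 = 0.


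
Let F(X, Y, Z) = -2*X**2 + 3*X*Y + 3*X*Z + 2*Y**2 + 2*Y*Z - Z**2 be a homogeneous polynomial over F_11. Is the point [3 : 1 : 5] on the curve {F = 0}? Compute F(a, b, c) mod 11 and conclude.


F(3,1,5) ≡ 1 (mod 11); P is NOT on the curve.

Evaluate F(3, 1, 5) term-by-term (mod 11).
  -2*X**2 ↦ -2·9·1·1 = -18
  3*X*Y ↦ 3·3·1·1 = 9
  3*X*Z ↦ 3·3·1·5 = 45
  2*Y**2 ↦ 2·1·1·1 = 2
  2*Y*Z ↦ 2·1·1·5 = 10
  -Z**2 ↦ -1·1·1·25 = -25
Sum: F(3, 1, 5) = (-18) + (9) + (45) + (2) + (10) + (-25) = 23.
Reducing mod 11: 23 ≡ 1 (mod 11).
Since F(a, b, c) ≡ 1 ≠ 0 (mod 11), P does NOT lie on the curve.


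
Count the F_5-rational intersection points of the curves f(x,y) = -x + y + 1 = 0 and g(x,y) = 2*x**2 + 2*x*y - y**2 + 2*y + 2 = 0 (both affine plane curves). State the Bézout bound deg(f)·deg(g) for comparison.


Common zeros: {(2, 1), (4, 3)}; count = 2; Bézout bound = 2.

deg(f) = 1, deg(g) = 2, so Bézout bound = 2.
Scan x ∈ F_5. For each x, list the y ∈ F_5 with f(x, y) ≡ 0 and those with g(x, y) ≡ 0 (mod 5); the common zeros in that column are the intersection.
  x = 0: f ≡ 0 at y ∈ {4}; g ≡ 0 at y ∈ ∅; common: ∅.
  x = 1: f ≡ 0 at y ∈ {0}; g ≡ 0 at y ∈ ∅; common: ∅.
  x = 2: f ≡ 0 at y ∈ {1}; g ≡ 0 at y ∈ {0, 1}; common: {1}.
  x = 3: f ≡ 0 at y ∈ {2}; g ≡ 0 at y ∈ {0, 3}; common: ∅.
  x = 4: f ≡ 0 at y ∈ {3}; g ≡ 0 at y ∈ {2, 3}; common: {3}.
Collecting: common zeros = {(2, 1), (4, 3)}, so the count is 2.
Comparison with the Bézout bound: 2 ≤ 2 = deg(f)·deg(g), as expected for curves with no common component (the bound is attained).


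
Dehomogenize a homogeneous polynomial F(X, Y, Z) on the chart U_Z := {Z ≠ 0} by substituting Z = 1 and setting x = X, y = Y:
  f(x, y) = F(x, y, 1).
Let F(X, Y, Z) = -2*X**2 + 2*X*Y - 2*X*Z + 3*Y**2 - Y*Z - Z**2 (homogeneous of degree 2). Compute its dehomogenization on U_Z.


f(x, y) = -2*x**2 + 2*x*y - 2*x + 3*y**2 - y - 1

On U_Z we set Z = 1. Each monomial c·X^i·Y^j·Z^k in F becomes c·x^i·y^j·1^k = c·x^i·y^j.
Substituting Z = 1: F(X, Y, 1) = -2*x**2 + 2*x*y - 2*x + 3*y**2 - y - 1.
Note: deg(f) ≤ deg(F) = 2; strict inequality happens when F is divisible by Z (lost terms).


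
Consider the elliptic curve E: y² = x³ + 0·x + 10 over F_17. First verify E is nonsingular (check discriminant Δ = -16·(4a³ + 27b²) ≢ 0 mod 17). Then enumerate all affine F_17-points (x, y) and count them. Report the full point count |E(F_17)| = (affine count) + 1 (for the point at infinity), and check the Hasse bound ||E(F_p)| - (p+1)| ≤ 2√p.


Affine points = {(2, 1), (2, 16), (5, 4), (5, 13), (7, 8), (7, 9), (9, 5), (9, 12), (11, 7), (11, 10), (12, 2), (12, 15), (14, 0), (15, 6), (15, 11), (16, 3), (16, 14)}; affine count = 17; |E(F_17)| = 18.

Discriminant check: Δ ∝ 4a³ + 27b² = 4·0³ + 27·10² = 4·0 + 27·100 ≡ 14 (mod 17). Nonzero ⇒ E is nonsingular.
For each x ∈ F_17, compute rhs = x³ + 0·x + 10 mod 17, then count y ∈ F_17 with y² ≡ rhs.
  x = 0: rhs = 10, matching y values: none (0 points).
  x = 1: rhs = 11, matching y values: none (0 points).
  x = 2: rhs = 1, matching y values: 1, 16 (2 points).
  x = 3: rhs = 3, matching y values: none (0 points).
  x = 4: rhs = 6, matching y values: none (0 points).
  x = 5: rhs = 16, matching y values: 4, 13 (2 points).
  x = 6: rhs = 5, matching y values: none (0 points).
  x = 7: rhs = 13, matching y values: 8, 9 (2 points).
  x = 8: rhs = 12, matching y values: none (0 points).
  x = 9: rhs = 8, matching y values: 5, 12 (2 points).
  x = 10: rhs = 7, matching y values: none (0 points).
  x = 11: rhs = 15, matching y values: 7, 10 (2 points).
  x = 12: rhs = 4, matching y values: 2, 15 (2 points).
  x = 13: rhs = 14, matching y values: none (0 points).
  x = 14: rhs = 0, matching y values: 0 (1 points).
  x = 15: rhs = 2, matching y values: 6, 11 (2 points).
  x = 16: rhs = 9, matching y values: 3, 14 (2 points).
Total affine count: 17.
Full point count |E(F_17)| = 17 + 1 = 18.
Hasse bound: |18 − (17+1)| = |0| = 0 ≤ 2√17 ≈ 8.2462 ✓.


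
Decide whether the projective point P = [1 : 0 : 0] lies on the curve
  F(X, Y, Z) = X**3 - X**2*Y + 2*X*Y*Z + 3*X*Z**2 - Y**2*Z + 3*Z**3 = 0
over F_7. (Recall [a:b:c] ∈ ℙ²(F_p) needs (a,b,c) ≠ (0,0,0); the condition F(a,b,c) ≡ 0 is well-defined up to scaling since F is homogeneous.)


F(1,0,0) ≡ 1 (mod 7); P is NOT on the curve.

Evaluate F(1, 0, 0) term-by-term (mod 7).
  X**3 ↦ 1·1·1·1 = 1
  -X**2*Y ↦ -1·1·0·1 = 0
  2*X*Y*Z ↦ 2·1·0·0 = 0
  3*X*Z**2 ↦ 3·1·1·0 = 0
  -Y**2*Z ↦ -1·1·0·0 = 0
  3*Z**3 ↦ 3·1·1·0 = 0
Sum: F(1, 0, 0) = (1) + (0) + (0) + (0) + (0) + (0) = 1.
Reducing mod 7: 1 ≡ 1 (mod 7).
Since F(a, b, c) ≡ 1 ≠ 0 (mod 7), P does NOT lie on the curve.


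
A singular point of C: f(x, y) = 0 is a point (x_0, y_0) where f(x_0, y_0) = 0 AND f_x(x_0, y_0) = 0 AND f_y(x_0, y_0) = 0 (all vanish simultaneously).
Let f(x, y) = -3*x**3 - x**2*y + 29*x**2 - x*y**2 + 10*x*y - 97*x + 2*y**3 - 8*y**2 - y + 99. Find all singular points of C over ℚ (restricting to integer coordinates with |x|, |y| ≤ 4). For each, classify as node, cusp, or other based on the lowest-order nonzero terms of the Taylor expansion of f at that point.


Singular points: {(3, 2)}; classification: cusp.

Compute partial derivatives:
  f_x = -9*x**2 - 2*x*y + 58*x - y**2 + 10*y - 97.
  f_y = -x**2 - 2*x*y + 10*x + 6*y**2 - 16*y - 1.
Scan x_0 ∈ {−4, ..., 4}. For each x_0, f_y(x_0, y) is a polynomial in y; find its integer roots y ∈ {−4, ..., 4}, then test f_x and f at those candidates.
  x = -4: f_y(-4, y) = 6*y**2 - 8*y - 57; no integer root y with |y| ≤ 4.
  x = -3: f_y(-3, y) = 6*y**2 - 10*y - 40; no integer root y with |y| ≤ 4.
  x = -2: f_y(-2, y) = 6*y**2 - 12*y - 25; no integer root y with |y| ≤ 4.
  x = -1: f_y(-1, y) = 6*y**2 - 14*y - 12; vanishes at y ∈ {3}. (-1, 3): f_x = -137 ≠ 0.
  x = 0: f_y(0, y) = 6*y**2 - 16*y - 1; no integer root y with |y| ≤ 4.
  x = 1: f_y(1, y) = 6*y**2 - 18*y + 8; no integer root y with |y| ≤ 4.
  x = 2: f_y(2, y) = 6*y**2 - 20*y + 15; no integer root y with |y| ≤ 4.
  x = 3: f_y(3, y) = 6*y**2 - 22*y + 20; vanishes at y ∈ {2}. (3, 2): f_x = 0, f = 0 — SINGULAR.
  x = 4: f_y(4, y) = 6*y**2 - 24*y + 23; no integer root y with |y| ≤ 4.
Only singular point on the grid: (3, 2).
Classify: substitute x = 3 + u, y = 2 + v and expand: f = -3*u**3 - u**2*v - u*v**2 + 2*v**3 + v**2.
No constant or linear terms (consistent with a singular point). Quadratic part: v**2. Cubic part: -3*u**3 - u**2*v - u*v**2 + 2*v**3.
The quadratic part v**2 is a perfect square, so there is a single (double) tangent line v = 0, i.e. y = 2. Restricting the cubic part to that line (v = 0) leaves -3*u**3 ≠ 0, so f is not divisible by v and the branch is v² ≈ 3*u**3 to lowest order — this is a cusp.
Classification: cusp.


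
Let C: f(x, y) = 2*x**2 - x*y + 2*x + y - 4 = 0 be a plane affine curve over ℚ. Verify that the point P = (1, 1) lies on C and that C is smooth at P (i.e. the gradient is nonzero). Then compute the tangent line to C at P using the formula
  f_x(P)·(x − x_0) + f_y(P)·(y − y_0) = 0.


Tangent line at P: 5*x - 5 = 0.

Step 1: f(1, 1) = 0, so P lies on C.
Step 2: partial derivatives
  f_x(x, y) = 4*x - y + 2, f_y(x, y) = 1 - x.
  f_x(P) = 5, f_y(P) = 0 (gradient nonzero, so P is smooth).
Step 3: tangent line at P: 5·(x − 1) + 0·(y − 1) = 0.
Expanding: 5*x - 5 = 0.


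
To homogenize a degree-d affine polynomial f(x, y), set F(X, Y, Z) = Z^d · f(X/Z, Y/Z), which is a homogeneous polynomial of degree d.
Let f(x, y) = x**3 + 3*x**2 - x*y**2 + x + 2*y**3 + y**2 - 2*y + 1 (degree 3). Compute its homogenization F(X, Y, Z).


F(X, Y, Z) = X**3 + 3*X**2*Z - X*Y**2 + X*Z**2 + 2*Y**3 + Y**2*Z - 2*Y*Z**2 + Z**3

deg(f) = 3.
Substitute x = X/Z, y = Y/Z into f, then multiply by Z^3.
  monomial 1·x^3·y^0 ↦ 1·X^3·Y^0·Z^0.
  monomial 3·x^2·y^0 ↦ 3·X^2·Y^0·Z^1.
  monomial -1·x^1·y^2 ↦ -1·X^1·Y^2·Z^0.
  monomial 1·x^1·y^0 ↦ 1·X^1·Y^0·Z^2.
  monomial 2·x^0·y^3 ↦ 2·X^0·Y^3·Z^0.
  monomial 1·x^0·y^2 ↦ 1·X^0·Y^2·Z^1.
  monomial -2·x^0·y^1 ↦ -2·X^0·Y^1·Z^2.
  monomial 1·x^0·y^0 ↦ 1·X^0·Y^0·Z^3.
Collecting: F(X, Y, Z) = X**3 + 3*X**2*Z - X*Y**2 + X*Z**2 + 2*Y**3 + Y**2*Z - 2*Y*Z**2 + Z**3.


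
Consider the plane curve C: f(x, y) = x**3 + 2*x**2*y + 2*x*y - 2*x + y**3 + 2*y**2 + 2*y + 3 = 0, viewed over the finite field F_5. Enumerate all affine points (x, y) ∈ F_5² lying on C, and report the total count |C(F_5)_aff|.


Affine F_5-points: {(1, 2), (1, 3), (4, 3)}; count = 3.

For each of the 25 pairs (x, y) ∈ F_5², evaluate f(x, y) mod 5. Record the zeros.
  x = 0: [0↦3, 1↦3, 2↦3, 3↦4, 4↦2]  zeros at y ∈ ∅
  x = 1: [0↦2, 1↦1, 2↦0, 3↦0, 4↦2]  zeros at y ∈ {2, 3}
  x = 2: [0↦2, 1↦4, 2↦1, 3↦4, 4↦4]  zeros at y ∈ ∅
  x = 3: [0↦4, 1↦3, 2↦2, 3↦2, 4↦4]  zeros at y ∈ ∅
  x = 4: [0↦4, 1↦4, 2↦4, 3↦0, 4↦3]  zeros at y ∈ {3}
Collecting zeros: affine points = {(1, 2), (1, 3), (4, 3)}.
Total count |C(F_5)_aff| = 3.


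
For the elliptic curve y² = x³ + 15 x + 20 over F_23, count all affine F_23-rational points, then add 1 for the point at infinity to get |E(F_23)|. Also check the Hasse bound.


Affine points = {(1, 6), (1, 17), (2, 9), (2, 14), (3, 0), (4, 11), (4, 12), (5, 6), (5, 17), (6, 2), (6, 21), (7, 10), (7, 13), (8, 10), (8, 13), (15, 3), (15, 20), (16, 3), (16, 20), (17, 6), (17, 17), (18, 2), (18, 21), (22, 2), (22, 21)}; affine count = 25; |E(F_23)| = 26.

Discriminant check: Δ ∝ 4a³ + 27b² = 4·15³ + 27·20² = 4·3375 + 27·400 ≡ 12 (mod 23). Nonzero ⇒ E is nonsingular.
For each x ∈ F_23, compute rhs = x³ + 15·x + 20 mod 23, then count y ∈ F_23 with y² ≡ rhs.
  x = 0: rhs = 20, matching y values: none (0 points).
  x = 1: rhs = 13, matching y values: 6, 17 (2 points).
  x = 2: rhs = 12, matching y values: 9, 14 (2 points).
  x = 3: rhs = 0, matching y values: 0 (1 points).
  x = 4: rhs = 6, matching y values: 11, 12 (2 points).
  x = 5: rhs = 13, matching y values: 6, 17 (2 points).
  x = 6: rhs = 4, matching y values: 2, 21 (2 points).
  x = 7: rhs = 8, matching y values: 10, 13 (2 points).
  x = 8: rhs = 8, matching y values: 10, 13 (2 points).
  x = 9: rhs = 10, matching y values: none (0 points).
  x = 10: rhs = 20, matching y values: none (0 points).
  x = 11: rhs = 21, matching y values: none (0 points).
  x = 12: rhs = 19, matching y values: none (0 points).
  x = 13: rhs = 20, matching y values: none (0 points).
  x = 14: rhs = 7, matching y values: none (0 points).
  x = 15: rhs = 9, matching y values: 3, 20 (2 points).
  x = 16: rhs = 9, matching y values: 3, 20 (2 points).
  x = 17: rhs = 13, matching y values: 6, 17 (2 points).
  x = 18: rhs = 4, matching y values: 2, 21 (2 points).
  x = 19: rhs = 11, matching y values: none (0 points).
  x = 20: rhs = 17, matching y values: none (0 points).
  x = 21: rhs = 5, matching y values: none (0 points).
  x = 22: rhs = 4, matching y values: 2, 21 (2 points).
Total affine count: 25.
Full point count |E(F_23)| = 25 + 1 = 26.
Hasse bound: |26 − (23+1)| = |2| = 2 ≤ 2√23 ≈ 9.5917 ✓.


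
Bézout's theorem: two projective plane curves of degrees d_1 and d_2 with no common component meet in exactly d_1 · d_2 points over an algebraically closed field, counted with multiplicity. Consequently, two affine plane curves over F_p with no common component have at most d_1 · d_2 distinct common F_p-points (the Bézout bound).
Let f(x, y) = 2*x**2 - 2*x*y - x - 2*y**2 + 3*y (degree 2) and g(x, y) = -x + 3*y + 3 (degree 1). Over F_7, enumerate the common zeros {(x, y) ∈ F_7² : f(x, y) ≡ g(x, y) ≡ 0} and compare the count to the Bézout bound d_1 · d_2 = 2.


Common zeros: ∅; count = 0; Bézout bound = 2.

deg(f) = 2, deg(g) = 1, so Bézout bound = 2.
Scan x ∈ F_7. For each x, list the y ∈ F_7 with f(x, y) ≡ 0 and those with g(x, y) ≡ 0 (mod 7); the common zeros in that column are the intersection.
  x = 0: f ≡ 0 at y ∈ {0, 5}; g ≡ 0 at y ∈ {6}; common: ∅.
  x = 1: f ≡ 0 at y ∈ {1, 3}; g ≡ 0 at y ∈ {4}; common: ∅.
  x = 2: f ≡ 0 at y ∈ {5}; g ≡ 0 at y ∈ {2}; common: ∅.
  x = 3: f ≡ 0 at y ∈ ∅; g ≡ 0 at y ∈ {0}; common: ∅.
  x = 4: f ≡ 0 at y ∈ {0, 1}; g ≡ 0 at y ∈ {5}; common: ∅.
  x = 5: f ≡ 0 at y ∈ ∅; g ≡ 0 at y ∈ {3}; common: ∅.
  x = 6: f ≡ 0 at y ∈ {3}; g ≡ 0 at y ∈ {1}; common: ∅.
Collecting: common zeros = ∅, so the count is 0.
Comparison with the Bézout bound: 0 ≤ 2 = deg(f)·deg(g), as expected for curves with no common component (the affine F_7-count falls short of the bound because intersections may lie at infinity, over extension fields, or carry multiplicity).


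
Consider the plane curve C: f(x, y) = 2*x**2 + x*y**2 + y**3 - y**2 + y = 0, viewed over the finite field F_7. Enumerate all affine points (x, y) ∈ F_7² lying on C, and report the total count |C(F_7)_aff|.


Affine F_7-points: {(0, 0), (0, 3), (0, 5), (1, 4), (1, 6), (2, 6), (5, 1), (5, 4), (5, 5), (6, 3)}; count = 10.

For each of the 49 pairs (x, y) ∈ F_7², evaluate f(x, y) mod 7. Record the zeros.
  x = 0: [0↦0, 1↦1, 2↦6, 3↦0, 4↦3, 5↦0, 6↦4]  zeros at y ∈ {0, 3, 5}
  x = 1: [0↦2, 1↦4, 2↦5, 3↦4, 4↦0, 5↦6, 6↦0]  zeros at y ∈ {4, 6}
  x = 2: [0↦1, 1↦4, 2↦1, 3↦5, 4↦1, 5↦2, 6↦0]  zeros at y ∈ {6}
  x = 3: [0↦4, 1↦1, 2↦1, 3↦3, 4↦6, 5↦2, 6↦4]  zeros at y ∈ ∅
  x = 4: [0↦4, 1↦2, 2↦5, 3↦5, 4↦1, 5↦6, 6↦5]  zeros at y ∈ ∅
  x = 5: [0↦1, 1↦0, 2↦6, 3↦4, 4↦0, 5↦0, 6↦3]  zeros at y ∈ {1, 4, 5}
  x = 6: [0↦2, 1↦2, 2↦4, 3↦0, 4↦3, 5↦5, 6↦5]  zeros at y ∈ {3}
Collecting zeros: affine points = {(0, 0), (0, 3), (0, 5), (1, 4), (1, 6), (2, 6), (5, 1), (5, 4), (5, 5), (6, 3)}.
Total count |C(F_7)_aff| = 10.


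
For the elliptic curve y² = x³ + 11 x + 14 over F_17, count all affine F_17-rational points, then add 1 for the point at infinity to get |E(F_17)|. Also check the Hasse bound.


Affine points = {(1, 3), (1, 14), (7, 3), (7, 14), (8, 6), (8, 11), (9, 3), (9, 14), (10, 6), (10, 11), (11, 2), (11, 15), (12, 2), (12, 15), (13, 5), (13, 12), (15, 1), (15, 16), (16, 6), (16, 11)}; affine count = 20; |E(F_17)| = 21.

Discriminant check: Δ ∝ 4a³ + 27b² = 4·11³ + 27·14² = 4·1331 + 27·196 ≡ 8 (mod 17). Nonzero ⇒ E is nonsingular.
For each x ∈ F_17, compute rhs = x³ + 11·x + 14 mod 17, then count y ∈ F_17 with y² ≡ rhs.
  x = 0: rhs = 14, matching y values: none (0 points).
  x = 1: rhs = 9, matching y values: 3, 14 (2 points).
  x = 2: rhs = 10, matching y values: none (0 points).
  x = 3: rhs = 6, matching y values: none (0 points).
  x = 4: rhs = 3, matching y values: none (0 points).
  x = 5: rhs = 7, matching y values: none (0 points).
  x = 6: rhs = 7, matching y values: none (0 points).
  x = 7: rhs = 9, matching y values: 3, 14 (2 points).
  x = 8: rhs = 2, matching y values: 6, 11 (2 points).
  x = 9: rhs = 9, matching y values: 3, 14 (2 points).
  x = 10: rhs = 2, matching y values: 6, 11 (2 points).
  x = 11: rhs = 4, matching y values: 2, 15 (2 points).
  x = 12: rhs = 4, matching y values: 2, 15 (2 points).
  x = 13: rhs = 8, matching y values: 5, 12 (2 points).
  x = 14: rhs = 5, matching y values: none (0 points).
  x = 15: rhs = 1, matching y values: 1, 16 (2 points).
  x = 16: rhs = 2, matching y values: 6, 11 (2 points).
Total affine count: 20.
Full point count |E(F_17)| = 20 + 1 = 21.
Hasse bound: |21 − (17+1)| = |3| = 3 ≤ 2√17 ≈ 8.2462 ✓.


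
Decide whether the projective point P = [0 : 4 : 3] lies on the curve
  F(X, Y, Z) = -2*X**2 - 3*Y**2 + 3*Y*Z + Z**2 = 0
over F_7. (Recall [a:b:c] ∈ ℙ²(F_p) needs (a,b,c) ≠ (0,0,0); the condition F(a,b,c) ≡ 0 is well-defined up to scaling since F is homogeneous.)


F(0,4,3) ≡ 4 (mod 7); P is NOT on the curve.

Evaluate F(0, 4, 3) term-by-term (mod 7).
  -2*X**2 ↦ -2·0·1·1 = 0
  -3*Y**2 ↦ -3·1·16·1 = -48
  3*Y*Z ↦ 3·1·4·3 = 36
  Z**2 ↦ 1·1·1·9 = 9
Sum: F(0, 4, 3) = (0) + (-48) + (36) + (9) = -3.
Reducing mod 7: -3 ≡ 4 (mod 7).
Since F(a, b, c) ≡ 4 ≠ 0 (mod 7), P does NOT lie on the curve.


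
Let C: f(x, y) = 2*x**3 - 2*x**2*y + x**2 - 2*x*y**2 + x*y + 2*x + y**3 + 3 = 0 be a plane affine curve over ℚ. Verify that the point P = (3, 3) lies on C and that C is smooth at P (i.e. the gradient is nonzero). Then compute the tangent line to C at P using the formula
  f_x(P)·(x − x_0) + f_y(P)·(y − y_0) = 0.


Tangent line at P: 11*x - 24*y + 39 = 0.

Step 1: f(3, 3) = 0, so P lies on C.
Step 2: partial derivatives
  f_x(x, y) = 6*x**2 - 4*x*y + 2*x - 2*y**2 + y + 2, f_y(x, y) = -2*x**2 - 4*x*y + x + 3*y**2.
  f_x(P) = 11, f_y(P) = -24 (gradient nonzero, so P is smooth).
Step 3: tangent line at P: 11·(x − 3) + -24·(y − 3) = 0.
Expanding: 11*x - 24*y + 39 = 0.


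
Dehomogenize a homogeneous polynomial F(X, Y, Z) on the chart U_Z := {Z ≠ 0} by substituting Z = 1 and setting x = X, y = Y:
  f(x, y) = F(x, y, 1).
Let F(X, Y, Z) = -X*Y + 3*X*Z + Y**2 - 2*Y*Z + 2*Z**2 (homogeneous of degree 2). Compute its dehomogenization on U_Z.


f(x, y) = -x*y + 3*x + y**2 - 2*y + 2

On U_Z we set Z = 1. Each monomial c·X^i·Y^j·Z^k in F becomes c·x^i·y^j·1^k = c·x^i·y^j.
Substituting Z = 1: F(X, Y, 1) = -x*y + 3*x + y**2 - 2*y + 2.
Note: deg(f) ≤ deg(F) = 2; strict inequality happens when F is divisible by Z (lost terms).


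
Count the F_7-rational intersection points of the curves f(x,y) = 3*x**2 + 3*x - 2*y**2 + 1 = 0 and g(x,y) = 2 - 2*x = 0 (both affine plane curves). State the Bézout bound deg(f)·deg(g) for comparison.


Common zeros: {(1, 0)}; count = 1; Bézout bound = 2.

deg(f) = 2, deg(g) = 1, so Bézout bound = 2.
Scan x ∈ F_7. For each x, list the y ∈ F_7 with f(x, y) ≡ 0 and those with g(x, y) ≡ 0 (mod 7); the common zeros in that column are the intersection.
  x = 0: f ≡ 0 at y ∈ {2, 5}; g ≡ 0 at y ∈ ∅; common: ∅.
  x = 1: f ≡ 0 at y ∈ {0}; g ≡ 0 at y ∈ {0, 1, 2, 3, 4, 5, 6}; common: {0}.
  x = 2: f ≡ 0 at y ∈ ∅; g ≡ 0 at y ∈ ∅; common: ∅.
  x = 3: f ≡ 0 at y ∈ {1, 6}; g ≡ 0 at y ∈ ∅; common: ∅.
  x = 4: f ≡ 0 at y ∈ ∅; g ≡ 0 at y ∈ ∅; common: ∅.
  x = 5: f ≡ 0 at y ∈ {0}; g ≡ 0 at y ∈ ∅; common: ∅.
  x = 6: f ≡ 0 at y ∈ {2, 5}; g ≡ 0 at y ∈ ∅; common: ∅.
Collecting: common zeros = {(1, 0)}, so the count is 1.
Comparison with the Bézout bound: 1 ≤ 2 = deg(f)·deg(g), as expected for curves with no common component (the affine F_7-count falls short of the bound because intersections may lie at infinity, over extension fields, or carry multiplicity).


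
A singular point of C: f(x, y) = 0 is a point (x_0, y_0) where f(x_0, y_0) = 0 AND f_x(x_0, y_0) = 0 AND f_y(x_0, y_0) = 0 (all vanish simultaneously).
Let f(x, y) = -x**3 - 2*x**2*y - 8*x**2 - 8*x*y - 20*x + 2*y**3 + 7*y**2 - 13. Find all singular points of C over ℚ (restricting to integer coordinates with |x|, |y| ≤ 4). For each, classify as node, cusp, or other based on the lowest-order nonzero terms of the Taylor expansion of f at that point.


Singular points: {(-2, -1)}; classification: cusp.

Compute partial derivatives:
  f_x = -3*x**2 - 4*x*y - 16*x - 8*y - 20.
  f_y = -2*x**2 - 8*x + 6*y**2 + 14*y.
Scan x_0 ∈ {−4, ..., 4}. For each x_0, f_y(x_0, y) is a polynomial in y; find its integer roots y ∈ {−4, ..., 4}, then test f_x and f at those candidates.
  x = -4: f_y(-4, y) = 6*y**2 + 14*y; vanishes at y ∈ {0}. (-4, 0): f_x = -4 ≠ 0.
  x = -3: f_y(-3, y) = 6*y**2 + 14*y + 6; no integer root y with |y| ≤ 4.
  x = -2: f_y(-2, y) = 6*y**2 + 14*y + 8; vanishes at y ∈ {-1}. (-2, -1): f_x = 0, f = 0 — SINGULAR.
  x = -1: f_y(-1, y) = 6*y**2 + 14*y + 6; no integer root y with |y| ≤ 4.
  x = 0: f_y(0, y) = 6*y**2 + 14*y; vanishes at y ∈ {0}. (0, 0): f_x = -20 ≠ 0.
  x = 1: f_y(1, y) = 6*y**2 + 14*y - 10; no integer root y with |y| ≤ 4.
  x = 2: f_y(2, y) = 6*y**2 + 14*y - 24; no integer root y with |y| ≤ 4.
  x = 3: f_y(3, y) = 6*y**2 + 14*y - 42; no integer root y with |y| ≤ 4.
  x = 4: f_y(4, y) = 6*y**2 + 14*y - 64; no integer root y with |y| ≤ 4.
Only singular point on the grid: (-2, -1).
Classify: substitute x = -2 + u, y = -1 + v and expand: f = -u**3 - 2*u**2*v + 2*v**3 + v**2.
No constant or linear terms (consistent with a singular point). Quadratic part: v**2. Cubic part: -u**3 - 2*u**2*v + 2*v**3.
The quadratic part v**2 is a perfect square, so there is a single (double) tangent line v = 0, i.e. y = -1. Restricting the cubic part to that line (v = 0) leaves -u**3 ≠ 0, so f is not divisible by v and the branch is v² ≈ u**3 to lowest order — this is a cusp.
Classification: cusp.


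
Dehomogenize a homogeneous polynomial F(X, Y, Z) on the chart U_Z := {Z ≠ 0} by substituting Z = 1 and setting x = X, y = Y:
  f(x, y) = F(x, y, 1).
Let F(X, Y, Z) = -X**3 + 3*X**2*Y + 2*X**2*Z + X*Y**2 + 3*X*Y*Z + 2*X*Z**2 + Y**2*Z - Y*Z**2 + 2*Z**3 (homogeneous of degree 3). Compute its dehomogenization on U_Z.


f(x, y) = -x**3 + 3*x**2*y + 2*x**2 + x*y**2 + 3*x*y + 2*x + y**2 - y + 2

On U_Z we set Z = 1. Each monomial c·X^i·Y^j·Z^k in F becomes c·x^i·y^j·1^k = c·x^i·y^j.
Substituting Z = 1: F(X, Y, 1) = -x**3 + 3*x**2*y + 2*x**2 + x*y**2 + 3*x*y + 2*x + y**2 - y + 2.
Note: deg(f) ≤ deg(F) = 3; strict inequality happens when F is divisible by Z (lost terms).


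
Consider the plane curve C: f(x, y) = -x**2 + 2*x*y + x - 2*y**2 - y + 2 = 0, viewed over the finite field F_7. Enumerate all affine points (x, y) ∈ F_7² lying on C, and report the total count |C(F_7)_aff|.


Affine F_7-points: {(2, 0), (2, 5), (3, 3), (4, 3), (4, 4), (5, 4), (6, 0), (6, 2)}; count = 8.

For each of the 49 pairs (x, y) ∈ F_7², evaluate f(x, y) mod 7. Record the zeros.
  x = 0: [0↦2, 1↦6, 2↦6, 3↦2, 4↦1, 5↦3, 6↦1]  zeros at y ∈ ∅
  x = 1: [0↦2, 1↦1, 2↦3, 3↦1, 4↦2, 5↦6, 6↦6]  zeros at y ∈ ∅
  x = 2: [0↦0, 1↦1, 2↦5, 3↦5, 4↦1, 5↦0, 6↦2]  zeros at y ∈ {0, 5}
  x = 3: [0↦3, 1↦6, 2↦5, 3↦0, 4↦5, 5↦6, 6↦3]  zeros at y ∈ {3}
  x = 4: [0↦4, 1↦2, 2↦3, 3↦0, 4↦0, 5↦3, 6↦2]  zeros at y ∈ {3, 4}
  x = 5: [0↦3, 1↦3, 2↦6, 3↦5, 4↦0, 5↦5, 6↦6]  zeros at y ∈ {4}
  x = 6: [0↦0, 1↦2, 2↦0, 3↦1, 4↦5, 5↦5, 6↦1]  zeros at y ∈ {0, 2}
Collecting zeros: affine points = {(2, 0), (2, 5), (3, 3), (4, 3), (4, 4), (5, 4), (6, 0), (6, 2)}.
Total count |C(F_7)_aff| = 8.


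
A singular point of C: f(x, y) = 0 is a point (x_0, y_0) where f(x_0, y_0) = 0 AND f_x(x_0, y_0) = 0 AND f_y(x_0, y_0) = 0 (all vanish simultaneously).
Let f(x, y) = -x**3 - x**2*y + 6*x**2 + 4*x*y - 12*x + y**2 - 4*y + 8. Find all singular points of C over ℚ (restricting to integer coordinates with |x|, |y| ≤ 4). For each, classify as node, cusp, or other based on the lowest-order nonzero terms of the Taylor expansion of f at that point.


Singular points: {(2, 0)}; classification: cusp.

Compute partial derivatives:
  f_x = -3*x**2 - 2*x*y + 12*x + 4*y - 12.
  f_y = -x**2 + 4*x + 2*y - 4.
Scan x_0 ∈ {−4, ..., 4}. For each x_0, f_y(x_0, y) is a polynomial in y; find its integer roots y ∈ {−4, ..., 4}, then test f_x and f at those candidates.
  x = -4: f_y(-4, y) = 2*y - 36; no integer root y with |y| ≤ 4.
  x = -3: f_y(-3, y) = 2*y - 25; no integer root y with |y| ≤ 4.
  x = -2: f_y(-2, y) = 2*y - 16; no integer root y with |y| ≤ 4.
  x = -1: f_y(-1, y) = 2*y - 9; no integer root y with |y| ≤ 4.
  x = 0: f_y(0, y) = 2*y - 4; vanishes at y ∈ {2}. (0, 2): f_x = -4 ≠ 0.
  x = 1: f_y(1, y) = 2*y - 1; no integer root y with |y| ≤ 4.
  x = 2: f_y(2, y) = 2*y; vanishes at y ∈ {0}. (2, 0): f_x = 0, f = 0 — SINGULAR.
  x = 3: f_y(3, y) = 2*y - 1; no integer root y with |y| ≤ 4.
  x = 4: f_y(4, y) = 2*y - 4; vanishes at y ∈ {2}. (4, 2): f_x = -20 ≠ 0.
Only singular point on the grid: (2, 0).
Classify: substitute x = 2 + u, y = 0 + v and expand: f = -u**3 - u**2*v + v**2.
No constant or linear terms (consistent with a singular point). Quadratic part: v**2. Cubic part: -u**3 - u**2*v.
The quadratic part v**2 is a perfect square, so there is a single (double) tangent line v = 0, i.e. y = 0. Restricting the cubic part to that line (v = 0) leaves -u**3 ≠ 0, so f is not divisible by v and the branch is v² ≈ u**3 to lowest order — this is a cusp.
Classification: cusp.


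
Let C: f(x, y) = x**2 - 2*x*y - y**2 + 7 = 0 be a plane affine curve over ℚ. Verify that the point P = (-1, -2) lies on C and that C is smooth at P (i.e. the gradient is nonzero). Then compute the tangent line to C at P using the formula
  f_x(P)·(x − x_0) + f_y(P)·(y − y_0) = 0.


Tangent line at P: 2*x + 6*y + 14 = 0.

Step 1: f(-1, -2) = 0, so P lies on C.
Step 2: partial derivatives
  f_x(x, y) = 2*x - 2*y, f_y(x, y) = -2*x - 2*y.
  f_x(P) = 2, f_y(P) = 6 (gradient nonzero, so P is smooth).
Step 3: tangent line at P: 2·(x − -1) + 6·(y − -2) = 0.
Expanding: 2*x + 6*y + 14 = 0.


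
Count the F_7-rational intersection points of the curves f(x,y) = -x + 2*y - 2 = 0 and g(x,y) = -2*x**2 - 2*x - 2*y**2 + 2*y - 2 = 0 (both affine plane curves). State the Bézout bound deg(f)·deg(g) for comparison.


Common zeros: ∅; count = 0; Bézout bound = 2.

deg(f) = 1, deg(g) = 2, so Bézout bound = 2.
Scan x ∈ F_7. For each x, list the y ∈ F_7 with f(x, y) ≡ 0 and those with g(x, y) ≡ 0 (mod 7); the common zeros in that column are the intersection.
  x = 0: f ≡ 0 at y ∈ {1}; g ≡ 0 at y ∈ {3, 5}; common: ∅.
  x = 1: f ≡ 0 at y ∈ {5}; g ≡ 0 at y ∈ ∅; common: ∅.
  x = 2: f ≡ 0 at y ∈ {2}; g ≡ 0 at y ∈ {0, 1}; common: ∅.
  x = 3: f ≡ 0 at y ∈ {6}; g ≡ 0 at y ∈ ∅; common: ∅.
  x = 4: f ≡ 0 at y ∈ {3}; g ≡ 0 at y ∈ {0, 1}; common: ∅.
  x = 5: f ≡ 0 at y ∈ {0}; g ≡ 0 at y ∈ ∅; common: ∅.
  x = 6: f ≡ 0 at y ∈ {4}; g ≡ 0 at y ∈ {3, 5}; common: ∅.
Collecting: common zeros = ∅, so the count is 0.
Comparison with the Bézout bound: 0 ≤ 2 = deg(f)·deg(g), as expected for curves with no common component (the affine F_7-count falls short of the bound because intersections may lie at infinity, over extension fields, or carry multiplicity).


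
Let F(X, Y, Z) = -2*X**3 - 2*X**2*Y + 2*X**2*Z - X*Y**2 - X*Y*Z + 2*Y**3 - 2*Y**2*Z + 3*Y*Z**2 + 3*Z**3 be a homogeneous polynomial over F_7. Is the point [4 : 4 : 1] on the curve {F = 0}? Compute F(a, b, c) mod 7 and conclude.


F(4,4,1) ≡ 3 (mod 7); P is NOT on the curve.

Evaluate F(4, 4, 1) term-by-term (mod 7).
  -2*X**3 ↦ -2·64·1·1 = -128
  -2*X**2*Y ↦ -2·16·4·1 = -128
  2*X**2*Z ↦ 2·16·1·1 = 32
  -X*Y**2 ↦ -1·4·16·1 = -64
  -X*Y*Z ↦ -1·4·4·1 = -16
  2*Y**3 ↦ 2·1·64·1 = 128
  -2*Y**2*Z ↦ -2·1·16·1 = -32
  3*Y*Z**2 ↦ 3·1·4·1 = 12
  3*Z**3 ↦ 3·1·1·1 = 3
Sum: F(4, 4, 1) = (-128) + (-128) + (32) + (-64) + (-16) + (128) + (-32) + (12) + (3) = -193.
Reducing mod 7: -193 ≡ 3 (mod 7).
Since F(a, b, c) ≡ 3 ≠ 0 (mod 7), P does NOT lie on the curve.


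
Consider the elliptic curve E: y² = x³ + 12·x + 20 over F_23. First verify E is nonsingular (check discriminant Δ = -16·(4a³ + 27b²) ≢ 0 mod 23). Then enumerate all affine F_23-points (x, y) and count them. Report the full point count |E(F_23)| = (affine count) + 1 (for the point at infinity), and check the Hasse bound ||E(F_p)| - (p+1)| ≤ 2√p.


Affine points = {(2, 11), (2, 12), (6, 3), (6, 20), (9, 11), (9, 12), (10, 6), (10, 17), (12, 11), (12, 12), (13, 2), (13, 21), (17, 10), (17, 13), (19, 0), (20, 7), (20, 16)}; affine count = 17; |E(F_23)| = 18.

Discriminant check: Δ ∝ 4a³ + 27b² = 4·12³ + 27·20² = 4·1728 + 27·400 ≡ 2 (mod 23). Nonzero ⇒ E is nonsingular.
For each x ∈ F_23, compute rhs = x³ + 12·x + 20 mod 23, then count y ∈ F_23 with y² ≡ rhs.
  x = 0: rhs = 20, matching y values: none (0 points).
  x = 1: rhs = 10, matching y values: none (0 points).
  x = 2: rhs = 6, matching y values: 11, 12 (2 points).
  x = 3: rhs = 14, matching y values: none (0 points).
  x = 4: rhs = 17, matching y values: none (0 points).
  x = 5: rhs = 21, matching y values: none (0 points).
  x = 6: rhs = 9, matching y values: 3, 20 (2 points).
  x = 7: rhs = 10, matching y values: none (0 points).
  x = 8: rhs = 7, matching y values: none (0 points).
  x = 9: rhs = 6, matching y values: 11, 12 (2 points).
  x = 10: rhs = 13, matching y values: 6, 17 (2 points).
  x = 11: rhs = 11, matching y values: none (0 points).
  x = 12: rhs = 6, matching y values: 11, 12 (2 points).
  x = 13: rhs = 4, matching y values: 2, 21 (2 points).
  x = 14: rhs = 11, matching y values: none (0 points).
  x = 15: rhs = 10, matching y values: none (0 points).
  x = 16: rhs = 7, matching y values: none (0 points).
  x = 17: rhs = 8, matching y values: 10, 13 (2 points).
  x = 18: rhs = 19, matching y values: none (0 points).
  x = 19: rhs = 0, matching y values: 0 (1 points).
  x = 20: rhs = 3, matching y values: 7, 16 (2 points).
  x = 21: rhs = 11, matching y values: none (0 points).
  x = 22: rhs = 7, matching y values: none (0 points).
Total affine count: 17.
Full point count |E(F_23)| = 17 + 1 = 18.
Hasse bound: |18 − (23+1)| = |-6| = 6 ≤ 2√23 ≈ 9.5917 ✓.


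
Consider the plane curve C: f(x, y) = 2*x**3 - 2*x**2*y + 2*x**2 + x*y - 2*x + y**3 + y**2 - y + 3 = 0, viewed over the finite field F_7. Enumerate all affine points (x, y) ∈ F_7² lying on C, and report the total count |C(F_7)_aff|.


Affine F_7-points: {(1, 3), (1, 4), (1, 6), (2, 2), (3, 2), (4, 4), (5, 4)}; count = 7.

For each of the 49 pairs (x, y) ∈ F_7², evaluate f(x, y) mod 7. Record the zeros.
  x = 0: [0↦3, 1↦4, 2↦6, 3↦1, 4↦2, 5↦1, 6↦4]  zeros at y ∈ ∅
  x = 1: [0↦5, 1↦5, 2↦6, 3↦0, 4↦0, 5↦5, 6↦0]  zeros at y ∈ {3, 4, 6}
  x = 2: [0↦2, 1↦4, 2↦0, 3↦3, 4↦5, 5↦5, 6↦2]  zeros at y ∈ {2}
  x = 3: [0↦6, 1↦6, 2↦0, 3↦1, 4↦1, 5↦6, 6↦1]  zeros at y ∈ {2}
  x = 4: [0↦1, 1↦2, 2↦4, 3↦6, 4↦0, 5↦6, 6↦2]  zeros at y ∈ {4}
  x = 5: [0↦6, 1↦4, 2↦3, 3↦2, 4↦0, 5↦3, 6↦3]  zeros at y ∈ {4}
  x = 6: [0↦5, 1↦3, 2↦2, 3↦1, 4↦6, 5↦2, 6↦2]  zeros at y ∈ ∅
Collecting zeros: affine points = {(1, 3), (1, 4), (1, 6), (2, 2), (3, 2), (4, 4), (5, 4)}.
Total count |C(F_7)_aff| = 7.


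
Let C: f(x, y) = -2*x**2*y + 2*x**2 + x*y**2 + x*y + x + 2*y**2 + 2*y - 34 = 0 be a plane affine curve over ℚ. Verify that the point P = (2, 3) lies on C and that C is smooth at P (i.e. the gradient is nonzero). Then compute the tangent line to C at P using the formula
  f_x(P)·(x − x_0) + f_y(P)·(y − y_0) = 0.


Tangent line at P: -3*x + 20*y - 54 = 0.

Step 1: f(2, 3) = 0, so P lies on C.
Step 2: partial derivatives
  f_x(x, y) = -4*x*y + 4*x + y**2 + y + 1, f_y(x, y) = -2*x**2 + 2*x*y + x + 4*y + 2.
  f_x(P) = -3, f_y(P) = 20 (gradient nonzero, so P is smooth).
Step 3: tangent line at P: -3·(x − 2) + 20·(y − 3) = 0.
Expanding: -3*x + 20*y - 54 = 0.


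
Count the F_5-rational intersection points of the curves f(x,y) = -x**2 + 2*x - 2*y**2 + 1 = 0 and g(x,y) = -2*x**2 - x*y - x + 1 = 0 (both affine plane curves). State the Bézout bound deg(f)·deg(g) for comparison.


Common zeros: ∅; count = 0; Bézout bound = 4.

deg(f) = 2, deg(g) = 2, so Bézout bound = 4.
Scan x ∈ F_5. For each x, list the y ∈ F_5 with f(x, y) ≡ 0 and those with g(x, y) ≡ 0 (mod 5); the common zeros in that column are the intersection.
  x = 0: f ≡ 0 at y ∈ ∅; g ≡ 0 at y ∈ ∅; common: ∅.
  x = 1: f ≡ 0 at y ∈ {1, 4}; g ≡ 0 at y ∈ {3}; common: ∅.
  x = 2: f ≡ 0 at y ∈ ∅; g ≡ 0 at y ∈ {3}; common: ∅.
  x = 3: f ≡ 0 at y ∈ {2, 3}; g ≡ 0 at y ∈ {0}; common: ∅.
  x = 4: f ≡ 0 at y ∈ {2, 3}; g ≡ 0 at y ∈ {0}; common: ∅.
Collecting: common zeros = ∅, so the count is 0.
Comparison with the Bézout bound: 0 ≤ 4 = deg(f)·deg(g), as expected for curves with no common component (the affine F_5-count falls short of the bound because intersections may lie at infinity, over extension fields, or carry multiplicity).


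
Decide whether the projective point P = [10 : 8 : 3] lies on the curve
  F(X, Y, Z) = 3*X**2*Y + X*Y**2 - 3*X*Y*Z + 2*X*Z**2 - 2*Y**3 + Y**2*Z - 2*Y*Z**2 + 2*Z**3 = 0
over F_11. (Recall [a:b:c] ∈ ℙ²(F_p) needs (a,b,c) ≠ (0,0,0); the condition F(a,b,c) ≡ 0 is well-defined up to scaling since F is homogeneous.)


F(10,8,3) ≡ 5 (mod 11); P is NOT on the curve.

Evaluate F(10, 8, 3) term-by-term (mod 11).
  3*X**2*Y ↦ 3·100·8·1 = 2400
  X*Y**2 ↦ 1·10·64·1 = 640
  -3*X*Y*Z ↦ -3·10·8·3 = -720
  2*X*Z**2 ↦ 2·10·1·9 = 180
  -2*Y**3 ↦ -2·1·512·1 = -1024
  Y**2*Z ↦ 1·1·64·3 = 192
  -2*Y*Z**2 ↦ -2·1·8·9 = -144
  2*Z**3 ↦ 2·1·1·27 = 54
Sum: F(10, 8, 3) = (2400) + (640) + (-720) + (180) + (-1024) + (192) + (-144) + (54) = 1578.
Reducing mod 11: 1578 ≡ 5 (mod 11).
Since F(a, b, c) ≡ 5 ≠ 0 (mod 11), P does NOT lie on the curve.


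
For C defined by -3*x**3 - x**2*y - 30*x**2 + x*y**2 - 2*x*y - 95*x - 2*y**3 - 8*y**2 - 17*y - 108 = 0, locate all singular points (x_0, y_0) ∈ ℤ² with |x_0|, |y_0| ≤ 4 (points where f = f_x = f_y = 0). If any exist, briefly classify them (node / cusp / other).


Singular points: {(-3, -2)}; classification: node.

Compute partial derivatives:
  f_x = -9*x**2 - 2*x*y - 60*x + y**2 - 2*y - 95.
  f_y = -x**2 + 2*x*y - 2*x - 6*y**2 - 16*y - 17.
Scan x_0 ∈ {−4, ..., 4}. For each x_0, f_y(x_0, y) is a polynomial in y; find its integer roots y ∈ {−4, ..., 4}, then test f_x and f at those candidates.
  x = -4: f_y(-4, y) = -6*y**2 - 24*y - 25; no integer root y with |y| ≤ 4.
  x = -3: f_y(-3, y) = -6*y**2 - 22*y - 20; vanishes at y ∈ {-2}. (-3, -2): f_x = 0, f = 0 — SINGULAR.
  x = -2: f_y(-2, y) = -6*y**2 - 20*y - 17; no integer root y with |y| ≤ 4.
  x = -1: f_y(-1, y) = -6*y**2 - 18*y - 16; no integer root y with |y| ≤ 4.
  x = 0: f_y(0, y) = -6*y**2 - 16*y - 17; no integer root y with |y| ≤ 4.
  x = 1: f_y(1, y) = -6*y**2 - 14*y - 20; no integer root y with |y| ≤ 4.
  x = 2: f_y(2, y) = -6*y**2 - 12*y - 25; no integer root y with |y| ≤ 4.
  x = 3: f_y(3, y) = -6*y**2 - 10*y - 32; no integer root y with |y| ≤ 4.
  x = 4: f_y(4, y) = -6*y**2 - 8*y - 41; no integer root y with |y| ≤ 4.
Only singular point on the grid: (-3, -2).
Classify: substitute x = -3 + u, y = -2 + v and expand: f = -3*u**3 - u**2*v - u**2 + u*v**2 - 2*v**3 + v**2.
No constant or linear terms (consistent with a singular point). Quadratic part: -u**2 + v**2. Cubic part: -3*u**3 - u**2*v + u*v**2 - 2*v**3.
The quadratic part v**2 - u**2 = (v − u)(v + u) splits into two distinct linear factors, so there are two distinct tangent lines y − -2 = ±(x − -3) — this is a node (ordinary double point).
Classification: node.


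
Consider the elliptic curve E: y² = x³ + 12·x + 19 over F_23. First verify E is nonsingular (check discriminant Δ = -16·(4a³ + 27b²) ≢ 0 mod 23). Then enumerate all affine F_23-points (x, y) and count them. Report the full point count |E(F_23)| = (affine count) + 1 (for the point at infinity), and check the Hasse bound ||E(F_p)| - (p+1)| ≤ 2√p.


Affine points = {(1, 3), (1, 20), (3, 6), (3, 17), (4, 4), (4, 19), (6, 10), (6, 13), (7, 3), (7, 20), (8, 11), (8, 12), (10, 9), (10, 14), (13, 7), (13, 16), (15, 3), (15, 20), (16, 11), (16, 12), (18, 8), (18, 15), (20, 5), (20, 18), (22, 11), (22, 12)}; affine count = 26; |E(F_23)| = 27.

Discriminant check: Δ ∝ 4a³ + 27b² = 4·12³ + 27·19² = 4·1728 + 27·361 ≡ 7 (mod 23). Nonzero ⇒ E is nonsingular.
For each x ∈ F_23, compute rhs = x³ + 12·x + 19 mod 23, then count y ∈ F_23 with y² ≡ rhs.
  x = 0: rhs = 19, matching y values: none (0 points).
  x = 1: rhs = 9, matching y values: 3, 20 (2 points).
  x = 2: rhs = 5, matching y values: none (0 points).
  x = 3: rhs = 13, matching y values: 6, 17 (2 points).
  x = 4: rhs = 16, matching y values: 4, 19 (2 points).
  x = 5: rhs = 20, matching y values: none (0 points).
  x = 6: rhs = 8, matching y values: 10, 13 (2 points).
  x = 7: rhs = 9, matching y values: 3, 20 (2 points).
  x = 8: rhs = 6, matching y values: 11, 12 (2 points).
  x = 9: rhs = 5, matching y values: none (0 points).
  x = 10: rhs = 12, matching y values: 9, 14 (2 points).
  x = 11: rhs = 10, matching y values: none (0 points).
  x = 12: rhs = 5, matching y values: none (0 points).
  x = 13: rhs = 3, matching y values: 7, 16 (2 points).
  x = 14: rhs = 10, matching y values: none (0 points).
  x = 15: rhs = 9, matching y values: 3, 20 (2 points).
  x = 16: rhs = 6, matching y values: 11, 12 (2 points).
  x = 17: rhs = 7, matching y values: none (0 points).
  x = 18: rhs = 18, matching y values: 8, 15 (2 points).
  x = 19: rhs = 22, matching y values: none (0 points).
  x = 20: rhs = 2, matching y values: 5, 18 (2 points).
  x = 21: rhs = 10, matching y values: none (0 points).
  x = 22: rhs = 6, matching y values: 11, 12 (2 points).
Total affine count: 26.
Full point count |E(F_23)| = 26 + 1 = 27.
Hasse bound: |27 − (23+1)| = |3| = 3 ≤ 2√23 ≈ 9.5917 ✓.


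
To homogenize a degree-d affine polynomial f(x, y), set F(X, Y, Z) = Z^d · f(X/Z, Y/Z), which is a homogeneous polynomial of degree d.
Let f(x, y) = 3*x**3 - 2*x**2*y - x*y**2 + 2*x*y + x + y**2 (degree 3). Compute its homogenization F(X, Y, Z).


F(X, Y, Z) = 3*X**3 - 2*X**2*Y - X*Y**2 + 2*X*Y*Z + X*Z**2 + Y**2*Z

deg(f) = 3.
Substitute x = X/Z, y = Y/Z into f, then multiply by Z^3.
  monomial 3·x^3·y^0 ↦ 3·X^3·Y^0·Z^0.
  monomial -2·x^2·y^1 ↦ -2·X^2·Y^1·Z^0.
  monomial -1·x^1·y^2 ↦ -1·X^1·Y^2·Z^0.
  monomial 2·x^1·y^1 ↦ 2·X^1·Y^1·Z^1.
  monomial 1·x^1·y^0 ↦ 1·X^1·Y^0·Z^2.
  monomial 1·x^0·y^2 ↦ 1·X^0·Y^2·Z^1.
Collecting: F(X, Y, Z) = 3*X**3 - 2*X**2*Y - X*Y**2 + 2*X*Y*Z + X*Z**2 + Y**2*Z.
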